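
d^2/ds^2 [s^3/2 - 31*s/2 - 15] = 3*s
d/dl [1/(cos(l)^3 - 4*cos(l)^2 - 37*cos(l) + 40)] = (3*cos(l)^2 - 8*cos(l) - 37)*sin(l)/(cos(l)^3 - 4*cos(l)^2 - 37*cos(l) + 40)^2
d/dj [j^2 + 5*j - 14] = 2*j + 5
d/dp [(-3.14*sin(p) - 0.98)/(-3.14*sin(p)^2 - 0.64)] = (-9.8596*sin(p)^2 - 6.1544*sin(p) + 2.0096)*cos(p)/(9.8596*sin(p)^4 + 4.0192*sin(p)^2 + 0.4096)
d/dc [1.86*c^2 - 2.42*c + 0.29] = 3.72*c - 2.42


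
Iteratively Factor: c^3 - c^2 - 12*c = (c)*(c^2 - c - 12) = c*(c - 4)*(c + 3)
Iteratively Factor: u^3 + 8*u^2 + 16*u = (u + 4)*(u^2 + 4*u) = (u + 4)^2*(u)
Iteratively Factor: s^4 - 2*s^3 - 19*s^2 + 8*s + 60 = (s - 2)*(s^3 - 19*s - 30) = (s - 2)*(s + 2)*(s^2 - 2*s - 15) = (s - 2)*(s + 2)*(s + 3)*(s - 5)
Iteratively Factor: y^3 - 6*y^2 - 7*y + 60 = (y + 3)*(y^2 - 9*y + 20) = (y - 4)*(y + 3)*(y - 5)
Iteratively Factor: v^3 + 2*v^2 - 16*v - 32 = (v - 4)*(v^2 + 6*v + 8) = (v - 4)*(v + 4)*(v + 2)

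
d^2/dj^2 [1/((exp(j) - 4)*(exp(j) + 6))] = (4*exp(3*j) + 6*exp(2*j) + 100*exp(j) + 48)*exp(j)/(exp(6*j) + 6*exp(5*j) - 60*exp(4*j) - 280*exp(3*j) + 1440*exp(2*j) + 3456*exp(j) - 13824)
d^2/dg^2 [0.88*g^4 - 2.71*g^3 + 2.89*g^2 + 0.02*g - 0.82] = 10.56*g^2 - 16.26*g + 5.78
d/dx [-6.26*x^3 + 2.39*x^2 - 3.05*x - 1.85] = -18.78*x^2 + 4.78*x - 3.05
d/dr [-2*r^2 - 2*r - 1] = -4*r - 2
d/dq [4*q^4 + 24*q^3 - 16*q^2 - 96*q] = 16*q^3 + 72*q^2 - 32*q - 96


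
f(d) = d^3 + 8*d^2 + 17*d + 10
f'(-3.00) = -4.00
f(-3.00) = 4.00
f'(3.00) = 92.00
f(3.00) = 160.00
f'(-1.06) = 3.41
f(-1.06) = -0.22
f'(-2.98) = -4.04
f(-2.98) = 3.92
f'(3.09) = 95.08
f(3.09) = 168.42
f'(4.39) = 145.06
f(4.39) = 323.41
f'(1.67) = 52.09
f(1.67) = 65.36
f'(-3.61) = -1.66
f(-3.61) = 5.84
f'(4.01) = 129.40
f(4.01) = 271.29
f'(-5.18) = 14.62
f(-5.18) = -2.39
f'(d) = 3*d^2 + 16*d + 17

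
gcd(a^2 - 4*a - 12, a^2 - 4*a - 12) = a^2 - 4*a - 12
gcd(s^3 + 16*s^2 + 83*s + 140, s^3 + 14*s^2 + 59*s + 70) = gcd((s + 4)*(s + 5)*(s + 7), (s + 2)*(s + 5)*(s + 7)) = s^2 + 12*s + 35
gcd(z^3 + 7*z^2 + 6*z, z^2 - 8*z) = z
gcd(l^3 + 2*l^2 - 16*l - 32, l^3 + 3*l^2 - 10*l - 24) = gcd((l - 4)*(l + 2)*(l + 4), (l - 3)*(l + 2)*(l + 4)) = l^2 + 6*l + 8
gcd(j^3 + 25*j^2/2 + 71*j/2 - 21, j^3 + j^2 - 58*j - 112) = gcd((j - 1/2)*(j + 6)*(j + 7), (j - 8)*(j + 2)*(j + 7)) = j + 7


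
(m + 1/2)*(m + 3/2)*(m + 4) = m^3 + 6*m^2 + 35*m/4 + 3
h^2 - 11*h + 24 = (h - 8)*(h - 3)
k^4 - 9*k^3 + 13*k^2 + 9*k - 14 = (k - 7)*(k - 2)*(k - 1)*(k + 1)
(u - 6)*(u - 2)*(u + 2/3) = u^3 - 22*u^2/3 + 20*u/3 + 8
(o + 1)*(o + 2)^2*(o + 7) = o^4 + 12*o^3 + 43*o^2 + 60*o + 28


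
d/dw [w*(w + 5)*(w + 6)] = 3*w^2 + 22*w + 30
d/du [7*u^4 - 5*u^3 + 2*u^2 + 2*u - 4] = 28*u^3 - 15*u^2 + 4*u + 2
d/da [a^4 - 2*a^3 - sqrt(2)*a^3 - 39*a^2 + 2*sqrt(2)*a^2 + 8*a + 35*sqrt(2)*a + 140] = 4*a^3 - 6*a^2 - 3*sqrt(2)*a^2 - 78*a + 4*sqrt(2)*a + 8 + 35*sqrt(2)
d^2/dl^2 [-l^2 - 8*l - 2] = -2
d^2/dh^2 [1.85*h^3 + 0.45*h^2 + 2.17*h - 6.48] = 11.1*h + 0.9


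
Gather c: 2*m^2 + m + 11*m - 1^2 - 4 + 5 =2*m^2 + 12*m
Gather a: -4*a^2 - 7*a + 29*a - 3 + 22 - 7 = -4*a^2 + 22*a + 12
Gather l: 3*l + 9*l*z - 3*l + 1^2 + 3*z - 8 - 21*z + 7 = 9*l*z - 18*z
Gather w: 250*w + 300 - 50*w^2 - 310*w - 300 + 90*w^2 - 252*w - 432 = 40*w^2 - 312*w - 432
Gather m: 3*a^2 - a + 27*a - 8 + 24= 3*a^2 + 26*a + 16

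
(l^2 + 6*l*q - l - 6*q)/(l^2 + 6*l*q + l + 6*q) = (l - 1)/(l + 1)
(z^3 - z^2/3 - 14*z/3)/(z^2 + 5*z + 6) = z*(3*z - 7)/(3*(z + 3))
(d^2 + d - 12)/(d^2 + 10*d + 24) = (d - 3)/(d + 6)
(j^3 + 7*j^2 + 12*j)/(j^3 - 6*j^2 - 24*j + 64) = j*(j + 3)/(j^2 - 10*j + 16)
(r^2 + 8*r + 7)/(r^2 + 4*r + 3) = (r + 7)/(r + 3)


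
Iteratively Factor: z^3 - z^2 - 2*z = (z)*(z^2 - z - 2) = z*(z - 2)*(z + 1)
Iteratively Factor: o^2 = (o)*(o)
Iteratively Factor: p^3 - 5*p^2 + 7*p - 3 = (p - 1)*(p^2 - 4*p + 3) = (p - 3)*(p - 1)*(p - 1)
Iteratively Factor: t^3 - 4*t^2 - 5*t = (t)*(t^2 - 4*t - 5) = t*(t + 1)*(t - 5)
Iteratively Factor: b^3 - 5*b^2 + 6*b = (b)*(b^2 - 5*b + 6) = b*(b - 3)*(b - 2)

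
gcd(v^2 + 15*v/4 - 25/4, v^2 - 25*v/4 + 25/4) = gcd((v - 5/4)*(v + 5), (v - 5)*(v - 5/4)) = v - 5/4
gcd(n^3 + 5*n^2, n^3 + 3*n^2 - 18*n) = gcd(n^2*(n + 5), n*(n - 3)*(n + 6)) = n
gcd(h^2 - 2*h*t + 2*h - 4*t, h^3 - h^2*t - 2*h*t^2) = -h + 2*t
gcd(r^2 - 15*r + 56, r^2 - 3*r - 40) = r - 8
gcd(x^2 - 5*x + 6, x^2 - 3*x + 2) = x - 2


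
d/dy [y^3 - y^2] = y*(3*y - 2)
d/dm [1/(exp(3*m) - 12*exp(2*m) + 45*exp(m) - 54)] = 3*(-exp(2*m) + 8*exp(m) - 15)*exp(m)/(exp(3*m) - 12*exp(2*m) + 45*exp(m) - 54)^2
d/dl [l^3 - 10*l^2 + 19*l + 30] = 3*l^2 - 20*l + 19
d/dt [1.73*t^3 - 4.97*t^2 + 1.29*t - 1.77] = 5.19*t^2 - 9.94*t + 1.29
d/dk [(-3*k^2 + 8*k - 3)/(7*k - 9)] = 3*(-7*k^2 + 18*k - 17)/(49*k^2 - 126*k + 81)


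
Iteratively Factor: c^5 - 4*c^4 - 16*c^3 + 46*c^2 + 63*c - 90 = (c - 3)*(c^4 - c^3 - 19*c^2 - 11*c + 30) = (c - 3)*(c + 2)*(c^3 - 3*c^2 - 13*c + 15) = (c - 3)*(c - 1)*(c + 2)*(c^2 - 2*c - 15) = (c - 3)*(c - 1)*(c + 2)*(c + 3)*(c - 5)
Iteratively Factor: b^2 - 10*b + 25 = (b - 5)*(b - 5)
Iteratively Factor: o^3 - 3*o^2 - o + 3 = (o - 3)*(o^2 - 1) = (o - 3)*(o + 1)*(o - 1)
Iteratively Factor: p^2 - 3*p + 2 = (p - 2)*(p - 1)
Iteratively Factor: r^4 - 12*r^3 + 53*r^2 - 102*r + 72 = (r - 3)*(r^3 - 9*r^2 + 26*r - 24) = (r - 4)*(r - 3)*(r^2 - 5*r + 6) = (r - 4)*(r - 3)*(r - 2)*(r - 3)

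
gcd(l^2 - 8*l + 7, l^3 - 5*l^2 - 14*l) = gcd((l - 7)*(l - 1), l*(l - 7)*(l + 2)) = l - 7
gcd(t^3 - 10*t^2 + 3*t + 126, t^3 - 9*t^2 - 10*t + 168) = t^2 - 13*t + 42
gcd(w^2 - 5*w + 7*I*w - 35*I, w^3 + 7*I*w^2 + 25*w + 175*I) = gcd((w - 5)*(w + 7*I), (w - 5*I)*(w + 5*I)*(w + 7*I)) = w + 7*I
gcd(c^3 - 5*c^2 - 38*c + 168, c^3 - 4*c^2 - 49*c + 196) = c^2 - 11*c + 28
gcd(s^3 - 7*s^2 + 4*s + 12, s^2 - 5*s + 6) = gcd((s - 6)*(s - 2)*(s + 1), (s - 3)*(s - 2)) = s - 2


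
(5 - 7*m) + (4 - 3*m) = 9 - 10*m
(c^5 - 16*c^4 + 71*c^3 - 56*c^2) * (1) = c^5 - 16*c^4 + 71*c^3 - 56*c^2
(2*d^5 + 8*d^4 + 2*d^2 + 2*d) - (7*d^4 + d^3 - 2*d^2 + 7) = 2*d^5 + d^4 - d^3 + 4*d^2 + 2*d - 7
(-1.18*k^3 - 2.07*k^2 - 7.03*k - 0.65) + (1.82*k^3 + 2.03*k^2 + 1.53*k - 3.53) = 0.64*k^3 - 0.04*k^2 - 5.5*k - 4.18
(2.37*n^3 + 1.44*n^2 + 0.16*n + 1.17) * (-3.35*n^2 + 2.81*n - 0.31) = -7.9395*n^5 + 1.8357*n^4 + 2.7757*n^3 - 3.9163*n^2 + 3.2381*n - 0.3627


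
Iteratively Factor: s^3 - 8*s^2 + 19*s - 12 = (s - 1)*(s^2 - 7*s + 12) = (s - 4)*(s - 1)*(s - 3)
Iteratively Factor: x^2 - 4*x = (x - 4)*(x)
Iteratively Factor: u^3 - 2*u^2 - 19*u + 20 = (u + 4)*(u^2 - 6*u + 5) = (u - 1)*(u + 4)*(u - 5)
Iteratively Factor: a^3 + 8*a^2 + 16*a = (a + 4)*(a^2 + 4*a) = (a + 4)^2*(a)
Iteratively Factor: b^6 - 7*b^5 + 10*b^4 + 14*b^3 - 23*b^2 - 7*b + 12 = (b - 1)*(b^5 - 6*b^4 + 4*b^3 + 18*b^2 - 5*b - 12) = (b - 1)*(b + 1)*(b^4 - 7*b^3 + 11*b^2 + 7*b - 12) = (b - 1)^2*(b + 1)*(b^3 - 6*b^2 + 5*b + 12) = (b - 3)*(b - 1)^2*(b + 1)*(b^2 - 3*b - 4) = (b - 4)*(b - 3)*(b - 1)^2*(b + 1)*(b + 1)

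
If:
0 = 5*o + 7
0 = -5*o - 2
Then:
No Solution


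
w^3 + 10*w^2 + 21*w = w*(w + 3)*(w + 7)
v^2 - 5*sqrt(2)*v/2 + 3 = (v - 3*sqrt(2)/2)*(v - sqrt(2))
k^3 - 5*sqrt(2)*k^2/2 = k^2*(k - 5*sqrt(2)/2)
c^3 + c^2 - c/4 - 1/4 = (c - 1/2)*(c + 1/2)*(c + 1)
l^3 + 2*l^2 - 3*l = l*(l - 1)*(l + 3)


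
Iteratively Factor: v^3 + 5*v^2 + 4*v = (v + 1)*(v^2 + 4*v) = (v + 1)*(v + 4)*(v)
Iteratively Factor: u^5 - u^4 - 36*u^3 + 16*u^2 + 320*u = (u - 4)*(u^4 + 3*u^3 - 24*u^2 - 80*u) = (u - 4)*(u + 4)*(u^3 - u^2 - 20*u) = (u - 5)*(u - 4)*(u + 4)*(u^2 + 4*u) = (u - 5)*(u - 4)*(u + 4)^2*(u)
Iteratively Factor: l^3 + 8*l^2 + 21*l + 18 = (l + 3)*(l^2 + 5*l + 6) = (l + 3)^2*(l + 2)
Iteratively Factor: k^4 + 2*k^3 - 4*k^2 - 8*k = (k + 2)*(k^3 - 4*k) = (k - 2)*(k + 2)*(k^2 + 2*k) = (k - 2)*(k + 2)^2*(k)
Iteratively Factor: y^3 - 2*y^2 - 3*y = (y + 1)*(y^2 - 3*y) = (y - 3)*(y + 1)*(y)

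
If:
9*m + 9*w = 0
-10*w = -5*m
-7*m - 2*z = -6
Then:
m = 0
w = 0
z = 3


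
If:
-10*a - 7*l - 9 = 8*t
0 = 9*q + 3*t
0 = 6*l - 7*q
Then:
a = -19*t/36 - 9/10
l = -7*t/18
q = -t/3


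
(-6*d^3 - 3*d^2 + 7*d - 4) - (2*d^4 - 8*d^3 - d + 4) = -2*d^4 + 2*d^3 - 3*d^2 + 8*d - 8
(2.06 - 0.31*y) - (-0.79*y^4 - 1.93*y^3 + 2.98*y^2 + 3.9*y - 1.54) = 0.79*y^4 + 1.93*y^3 - 2.98*y^2 - 4.21*y + 3.6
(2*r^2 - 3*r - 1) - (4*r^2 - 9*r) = -2*r^2 + 6*r - 1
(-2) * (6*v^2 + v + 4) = -12*v^2 - 2*v - 8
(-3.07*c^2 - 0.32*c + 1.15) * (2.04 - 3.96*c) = 12.1572*c^3 - 4.9956*c^2 - 5.2068*c + 2.346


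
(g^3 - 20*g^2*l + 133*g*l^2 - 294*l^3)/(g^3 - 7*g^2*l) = 1 - 13*l/g + 42*l^2/g^2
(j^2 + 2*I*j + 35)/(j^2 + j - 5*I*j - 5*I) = (j + 7*I)/(j + 1)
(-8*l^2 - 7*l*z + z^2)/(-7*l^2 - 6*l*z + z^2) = (-8*l + z)/(-7*l + z)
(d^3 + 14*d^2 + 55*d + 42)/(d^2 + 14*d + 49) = (d^2 + 7*d + 6)/(d + 7)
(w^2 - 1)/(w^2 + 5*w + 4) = (w - 1)/(w + 4)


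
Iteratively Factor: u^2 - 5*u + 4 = (u - 4)*(u - 1)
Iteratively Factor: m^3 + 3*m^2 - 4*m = (m)*(m^2 + 3*m - 4) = m*(m - 1)*(m + 4)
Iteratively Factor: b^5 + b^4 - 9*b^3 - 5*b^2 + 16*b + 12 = (b + 3)*(b^4 - 2*b^3 - 3*b^2 + 4*b + 4) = (b + 1)*(b + 3)*(b^3 - 3*b^2 + 4) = (b + 1)^2*(b + 3)*(b^2 - 4*b + 4) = (b - 2)*(b + 1)^2*(b + 3)*(b - 2)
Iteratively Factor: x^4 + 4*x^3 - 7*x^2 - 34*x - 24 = (x + 4)*(x^3 - 7*x - 6) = (x + 1)*(x + 4)*(x^2 - x - 6) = (x + 1)*(x + 2)*(x + 4)*(x - 3)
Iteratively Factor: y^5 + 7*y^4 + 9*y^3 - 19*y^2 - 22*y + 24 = (y - 1)*(y^4 + 8*y^3 + 17*y^2 - 2*y - 24) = (y - 1)*(y + 4)*(y^3 + 4*y^2 + y - 6) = (y - 1)*(y + 3)*(y + 4)*(y^2 + y - 2) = (y - 1)^2*(y + 3)*(y + 4)*(y + 2)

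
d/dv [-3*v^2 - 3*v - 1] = -6*v - 3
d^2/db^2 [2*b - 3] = 0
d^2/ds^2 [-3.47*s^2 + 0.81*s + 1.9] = -6.94000000000000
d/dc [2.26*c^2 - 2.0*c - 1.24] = 4.52*c - 2.0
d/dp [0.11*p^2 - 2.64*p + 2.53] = 0.22*p - 2.64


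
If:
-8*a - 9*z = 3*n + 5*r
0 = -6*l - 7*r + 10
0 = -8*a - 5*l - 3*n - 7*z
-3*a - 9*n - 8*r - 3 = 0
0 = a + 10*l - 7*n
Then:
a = -24595/4198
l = 11209/6297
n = 21485/12594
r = -204/2099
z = 59105/12594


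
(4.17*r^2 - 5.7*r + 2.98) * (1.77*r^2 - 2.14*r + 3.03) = 7.3809*r^4 - 19.0128*r^3 + 30.1077*r^2 - 23.6482*r + 9.0294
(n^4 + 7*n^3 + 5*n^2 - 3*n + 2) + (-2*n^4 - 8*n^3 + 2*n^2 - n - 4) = -n^4 - n^3 + 7*n^2 - 4*n - 2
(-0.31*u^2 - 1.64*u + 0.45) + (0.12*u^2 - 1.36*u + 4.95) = -0.19*u^2 - 3.0*u + 5.4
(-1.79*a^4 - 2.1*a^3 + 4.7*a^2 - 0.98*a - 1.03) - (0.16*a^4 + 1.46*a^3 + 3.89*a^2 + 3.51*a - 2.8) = -1.95*a^4 - 3.56*a^3 + 0.81*a^2 - 4.49*a + 1.77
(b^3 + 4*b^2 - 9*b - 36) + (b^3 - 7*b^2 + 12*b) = 2*b^3 - 3*b^2 + 3*b - 36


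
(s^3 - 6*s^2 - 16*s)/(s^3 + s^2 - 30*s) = (s^2 - 6*s - 16)/(s^2 + s - 30)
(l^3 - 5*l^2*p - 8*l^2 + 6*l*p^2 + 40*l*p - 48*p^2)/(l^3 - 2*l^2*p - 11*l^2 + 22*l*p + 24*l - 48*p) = (l - 3*p)/(l - 3)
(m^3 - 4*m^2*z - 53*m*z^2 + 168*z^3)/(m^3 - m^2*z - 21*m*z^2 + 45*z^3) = (-m^2 + m*z + 56*z^2)/(-m^2 - 2*m*z + 15*z^2)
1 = 1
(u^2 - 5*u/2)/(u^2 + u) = (u - 5/2)/(u + 1)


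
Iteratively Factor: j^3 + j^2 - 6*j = (j - 2)*(j^2 + 3*j) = j*(j - 2)*(j + 3)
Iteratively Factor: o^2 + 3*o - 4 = (o - 1)*(o + 4)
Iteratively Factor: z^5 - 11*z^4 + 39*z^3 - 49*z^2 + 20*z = (z - 5)*(z^4 - 6*z^3 + 9*z^2 - 4*z) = (z - 5)*(z - 1)*(z^3 - 5*z^2 + 4*z) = z*(z - 5)*(z - 1)*(z^2 - 5*z + 4) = z*(z - 5)*(z - 4)*(z - 1)*(z - 1)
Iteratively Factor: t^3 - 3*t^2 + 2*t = (t - 1)*(t^2 - 2*t) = t*(t - 1)*(t - 2)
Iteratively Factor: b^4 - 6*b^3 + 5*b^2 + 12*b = (b)*(b^3 - 6*b^2 + 5*b + 12) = b*(b - 4)*(b^2 - 2*b - 3) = b*(b - 4)*(b - 3)*(b + 1)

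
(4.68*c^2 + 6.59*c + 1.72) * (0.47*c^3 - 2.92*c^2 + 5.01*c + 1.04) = 2.1996*c^5 - 10.5683*c^4 + 5.0124*c^3 + 32.8607*c^2 + 15.4708*c + 1.7888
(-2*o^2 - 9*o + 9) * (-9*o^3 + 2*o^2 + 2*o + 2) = 18*o^5 + 77*o^4 - 103*o^3 - 4*o^2 + 18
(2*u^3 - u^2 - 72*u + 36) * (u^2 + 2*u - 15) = 2*u^5 + 3*u^4 - 104*u^3 - 93*u^2 + 1152*u - 540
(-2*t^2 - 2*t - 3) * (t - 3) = -2*t^3 + 4*t^2 + 3*t + 9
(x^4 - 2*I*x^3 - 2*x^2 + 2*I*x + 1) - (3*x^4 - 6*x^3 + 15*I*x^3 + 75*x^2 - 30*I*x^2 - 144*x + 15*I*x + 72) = -2*x^4 + 6*x^3 - 17*I*x^3 - 77*x^2 + 30*I*x^2 + 144*x - 13*I*x - 71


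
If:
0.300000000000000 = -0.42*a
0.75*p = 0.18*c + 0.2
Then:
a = -0.71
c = 4.16666666666667*p - 1.11111111111111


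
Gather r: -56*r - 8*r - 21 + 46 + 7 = 32 - 64*r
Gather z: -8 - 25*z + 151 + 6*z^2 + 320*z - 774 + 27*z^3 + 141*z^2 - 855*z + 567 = 27*z^3 + 147*z^2 - 560*z - 64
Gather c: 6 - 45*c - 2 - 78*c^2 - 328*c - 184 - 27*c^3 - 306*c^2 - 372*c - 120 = -27*c^3 - 384*c^2 - 745*c - 300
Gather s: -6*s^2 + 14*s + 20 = -6*s^2 + 14*s + 20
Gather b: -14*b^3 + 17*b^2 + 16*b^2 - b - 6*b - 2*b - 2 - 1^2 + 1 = -14*b^3 + 33*b^2 - 9*b - 2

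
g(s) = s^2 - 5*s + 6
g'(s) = 2*s - 5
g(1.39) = 0.98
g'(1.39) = -2.22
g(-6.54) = 81.47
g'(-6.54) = -18.08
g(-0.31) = 7.65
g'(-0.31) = -5.62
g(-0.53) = 8.93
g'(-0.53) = -6.06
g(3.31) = 0.41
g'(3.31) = 1.62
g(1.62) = 0.52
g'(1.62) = -1.76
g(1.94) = 0.06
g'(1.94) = -1.12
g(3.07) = 0.07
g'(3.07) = 1.14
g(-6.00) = 72.00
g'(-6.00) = -17.00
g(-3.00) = 30.00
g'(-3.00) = -11.00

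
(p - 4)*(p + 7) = p^2 + 3*p - 28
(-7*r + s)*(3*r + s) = -21*r^2 - 4*r*s + s^2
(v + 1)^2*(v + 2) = v^3 + 4*v^2 + 5*v + 2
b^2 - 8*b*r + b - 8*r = (b + 1)*(b - 8*r)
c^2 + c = c*(c + 1)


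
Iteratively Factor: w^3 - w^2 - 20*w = (w)*(w^2 - w - 20) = w*(w + 4)*(w - 5)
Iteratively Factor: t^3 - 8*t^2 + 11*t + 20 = (t - 5)*(t^2 - 3*t - 4) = (t - 5)*(t + 1)*(t - 4)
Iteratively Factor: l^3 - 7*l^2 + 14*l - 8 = (l - 1)*(l^2 - 6*l + 8) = (l - 2)*(l - 1)*(l - 4)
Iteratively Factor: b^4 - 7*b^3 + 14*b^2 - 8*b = (b)*(b^3 - 7*b^2 + 14*b - 8) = b*(b - 1)*(b^2 - 6*b + 8) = b*(b - 4)*(b - 1)*(b - 2)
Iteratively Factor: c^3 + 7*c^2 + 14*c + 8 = (c + 1)*(c^2 + 6*c + 8) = (c + 1)*(c + 2)*(c + 4)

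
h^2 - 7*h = h*(h - 7)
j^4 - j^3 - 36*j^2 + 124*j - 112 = (j - 4)*(j - 2)^2*(j + 7)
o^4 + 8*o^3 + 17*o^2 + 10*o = o*(o + 1)*(o + 2)*(o + 5)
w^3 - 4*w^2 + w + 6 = (w - 3)*(w - 2)*(w + 1)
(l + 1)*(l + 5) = l^2 + 6*l + 5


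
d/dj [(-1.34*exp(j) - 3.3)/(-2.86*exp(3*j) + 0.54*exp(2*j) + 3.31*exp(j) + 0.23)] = (-7.6648*exp(3*j) - 27.5904*exp(2*j) + 3.564*exp(j) + 10.6148)*exp(j)/(8.1796*exp(6*j) - 3.0888*exp(5*j) - 18.6416*exp(4*j) + 2.2592*exp(3*j) + 11.2045*exp(2*j) + 1.5226*exp(j) + 0.0529)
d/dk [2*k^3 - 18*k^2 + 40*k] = 6*k^2 - 36*k + 40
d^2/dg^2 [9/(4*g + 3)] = 288/(4*g + 3)^3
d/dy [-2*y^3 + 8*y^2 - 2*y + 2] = -6*y^2 + 16*y - 2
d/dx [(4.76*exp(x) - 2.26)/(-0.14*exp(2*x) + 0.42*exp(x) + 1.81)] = (0.6664*exp(2*x) - 0.6328*exp(x) + 9.5648)*exp(x)/(0.0196*exp(4*x) - 0.1176*exp(3*x) - 0.3304*exp(2*x) + 1.5204*exp(x) + 3.2761)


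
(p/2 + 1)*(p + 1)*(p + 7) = p^3/2 + 5*p^2 + 23*p/2 + 7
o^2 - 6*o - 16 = (o - 8)*(o + 2)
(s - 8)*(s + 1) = s^2 - 7*s - 8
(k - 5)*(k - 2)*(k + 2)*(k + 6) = k^4 + k^3 - 34*k^2 - 4*k + 120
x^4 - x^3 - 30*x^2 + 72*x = x*(x - 4)*(x - 3)*(x + 6)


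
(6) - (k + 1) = 5 - k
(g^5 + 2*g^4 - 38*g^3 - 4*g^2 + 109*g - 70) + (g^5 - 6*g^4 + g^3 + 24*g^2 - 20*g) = 2*g^5 - 4*g^4 - 37*g^3 + 20*g^2 + 89*g - 70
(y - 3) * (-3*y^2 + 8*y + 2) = -3*y^3 + 17*y^2 - 22*y - 6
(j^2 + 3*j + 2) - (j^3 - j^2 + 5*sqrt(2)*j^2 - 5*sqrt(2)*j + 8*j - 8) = -j^3 - 5*sqrt(2)*j^2 + 2*j^2 - 5*j + 5*sqrt(2)*j + 10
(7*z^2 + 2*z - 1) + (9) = 7*z^2 + 2*z + 8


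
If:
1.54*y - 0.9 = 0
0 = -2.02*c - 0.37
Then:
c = -0.18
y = 0.58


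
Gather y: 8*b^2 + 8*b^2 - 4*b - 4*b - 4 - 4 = 16*b^2 - 8*b - 8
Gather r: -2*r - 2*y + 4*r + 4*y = 2*r + 2*y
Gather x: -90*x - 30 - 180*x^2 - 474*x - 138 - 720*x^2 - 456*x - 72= -900*x^2 - 1020*x - 240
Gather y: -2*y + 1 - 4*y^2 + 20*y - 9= -4*y^2 + 18*y - 8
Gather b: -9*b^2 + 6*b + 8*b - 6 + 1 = -9*b^2 + 14*b - 5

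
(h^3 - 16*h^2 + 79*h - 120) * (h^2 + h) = h^5 - 15*h^4 + 63*h^3 - 41*h^2 - 120*h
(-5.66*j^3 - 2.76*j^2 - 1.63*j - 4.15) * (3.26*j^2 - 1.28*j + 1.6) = -18.4516*j^5 - 1.7528*j^4 - 10.837*j^3 - 15.8586*j^2 + 2.704*j - 6.64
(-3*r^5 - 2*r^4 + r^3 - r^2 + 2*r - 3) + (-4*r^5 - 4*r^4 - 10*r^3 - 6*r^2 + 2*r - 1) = -7*r^5 - 6*r^4 - 9*r^3 - 7*r^2 + 4*r - 4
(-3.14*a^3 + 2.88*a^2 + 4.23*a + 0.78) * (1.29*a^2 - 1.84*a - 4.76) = -4.0506*a^5 + 9.4928*a^4 + 15.1039*a^3 - 20.4858*a^2 - 21.57*a - 3.7128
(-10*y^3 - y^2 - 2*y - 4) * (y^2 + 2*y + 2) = -10*y^5 - 21*y^4 - 24*y^3 - 10*y^2 - 12*y - 8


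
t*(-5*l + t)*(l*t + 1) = -5*l^2*t^2 + l*t^3 - 5*l*t + t^2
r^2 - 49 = (r - 7)*(r + 7)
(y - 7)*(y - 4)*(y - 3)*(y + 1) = y^4 - 13*y^3 + 47*y^2 - 23*y - 84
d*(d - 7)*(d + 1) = d^3 - 6*d^2 - 7*d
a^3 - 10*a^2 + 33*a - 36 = (a - 4)*(a - 3)^2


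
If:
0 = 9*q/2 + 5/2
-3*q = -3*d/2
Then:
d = -10/9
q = -5/9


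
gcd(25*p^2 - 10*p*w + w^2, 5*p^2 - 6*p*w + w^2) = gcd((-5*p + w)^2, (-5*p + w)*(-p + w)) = 5*p - w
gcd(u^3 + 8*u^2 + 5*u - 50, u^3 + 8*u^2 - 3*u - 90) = u + 5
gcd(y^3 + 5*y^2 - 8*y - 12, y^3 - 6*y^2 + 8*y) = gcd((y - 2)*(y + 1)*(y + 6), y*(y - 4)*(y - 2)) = y - 2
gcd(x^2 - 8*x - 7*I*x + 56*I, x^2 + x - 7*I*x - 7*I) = x - 7*I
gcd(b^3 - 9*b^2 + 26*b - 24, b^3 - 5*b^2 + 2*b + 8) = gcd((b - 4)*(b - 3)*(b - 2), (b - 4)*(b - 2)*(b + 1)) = b^2 - 6*b + 8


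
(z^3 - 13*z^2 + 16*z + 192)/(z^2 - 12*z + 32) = (z^2 - 5*z - 24)/(z - 4)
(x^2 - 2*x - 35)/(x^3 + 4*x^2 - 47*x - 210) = 1/(x + 6)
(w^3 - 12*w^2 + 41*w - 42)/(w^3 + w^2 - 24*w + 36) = (w - 7)/(w + 6)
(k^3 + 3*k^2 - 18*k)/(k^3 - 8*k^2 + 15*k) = (k + 6)/(k - 5)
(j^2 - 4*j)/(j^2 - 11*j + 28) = j/(j - 7)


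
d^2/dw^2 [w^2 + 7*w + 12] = 2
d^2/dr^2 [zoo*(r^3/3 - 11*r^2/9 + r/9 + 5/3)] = zoo*(r + 1)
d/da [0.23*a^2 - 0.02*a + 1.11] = 0.46*a - 0.02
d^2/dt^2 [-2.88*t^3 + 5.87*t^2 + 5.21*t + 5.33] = 11.74 - 17.28*t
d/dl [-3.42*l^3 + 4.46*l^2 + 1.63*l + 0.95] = -10.26*l^2 + 8.92*l + 1.63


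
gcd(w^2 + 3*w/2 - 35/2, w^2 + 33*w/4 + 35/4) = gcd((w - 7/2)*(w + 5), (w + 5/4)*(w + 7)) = 1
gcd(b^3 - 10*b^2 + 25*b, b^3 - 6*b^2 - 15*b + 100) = b^2 - 10*b + 25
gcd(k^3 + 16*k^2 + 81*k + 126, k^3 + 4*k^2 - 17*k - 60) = k + 3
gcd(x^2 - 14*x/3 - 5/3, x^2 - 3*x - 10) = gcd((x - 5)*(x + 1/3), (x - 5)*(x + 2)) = x - 5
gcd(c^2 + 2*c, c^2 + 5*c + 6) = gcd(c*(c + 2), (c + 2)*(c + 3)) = c + 2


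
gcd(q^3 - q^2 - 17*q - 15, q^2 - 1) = q + 1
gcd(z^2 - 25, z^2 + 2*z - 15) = z + 5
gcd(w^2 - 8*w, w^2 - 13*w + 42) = 1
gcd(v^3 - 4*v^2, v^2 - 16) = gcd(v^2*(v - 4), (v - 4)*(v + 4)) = v - 4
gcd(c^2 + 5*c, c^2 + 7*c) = c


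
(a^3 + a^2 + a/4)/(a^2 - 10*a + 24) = a*(4*a^2 + 4*a + 1)/(4*(a^2 - 10*a + 24))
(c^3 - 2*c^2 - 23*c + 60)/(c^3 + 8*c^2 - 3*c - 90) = (c - 4)/(c + 6)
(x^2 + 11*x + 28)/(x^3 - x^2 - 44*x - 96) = (x + 7)/(x^2 - 5*x - 24)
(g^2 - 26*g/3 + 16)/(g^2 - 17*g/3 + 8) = (g - 6)/(g - 3)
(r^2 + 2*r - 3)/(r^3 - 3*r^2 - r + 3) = (r + 3)/(r^2 - 2*r - 3)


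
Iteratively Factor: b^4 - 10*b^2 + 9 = (b + 1)*(b^3 - b^2 - 9*b + 9) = (b - 3)*(b + 1)*(b^2 + 2*b - 3) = (b - 3)*(b + 1)*(b + 3)*(b - 1)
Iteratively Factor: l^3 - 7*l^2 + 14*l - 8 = (l - 1)*(l^2 - 6*l + 8) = (l - 2)*(l - 1)*(l - 4)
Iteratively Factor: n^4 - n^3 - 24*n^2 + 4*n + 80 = (n - 2)*(n^3 + n^2 - 22*n - 40) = (n - 2)*(n + 4)*(n^2 - 3*n - 10) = (n - 5)*(n - 2)*(n + 4)*(n + 2)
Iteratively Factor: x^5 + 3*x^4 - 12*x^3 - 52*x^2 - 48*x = (x + 2)*(x^4 + x^3 - 14*x^2 - 24*x) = (x + 2)*(x + 3)*(x^3 - 2*x^2 - 8*x) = (x + 2)^2*(x + 3)*(x^2 - 4*x) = x*(x + 2)^2*(x + 3)*(x - 4)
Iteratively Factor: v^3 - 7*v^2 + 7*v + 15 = (v - 3)*(v^2 - 4*v - 5) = (v - 3)*(v + 1)*(v - 5)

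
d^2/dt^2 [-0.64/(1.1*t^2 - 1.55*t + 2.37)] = (1.5488*t^2 - 2.1824*t - 0.64*(2.2*t - 1.55)*(4.4*t - 3.1) + 3.33696)/(1.1*t^2 - 1.55*t + 2.37)^3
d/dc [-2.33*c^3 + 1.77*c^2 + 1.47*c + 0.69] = -6.99*c^2 + 3.54*c + 1.47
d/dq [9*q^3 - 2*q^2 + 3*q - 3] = 27*q^2 - 4*q + 3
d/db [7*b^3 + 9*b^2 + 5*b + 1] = 21*b^2 + 18*b + 5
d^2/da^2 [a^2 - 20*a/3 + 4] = 2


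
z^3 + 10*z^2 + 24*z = z*(z + 4)*(z + 6)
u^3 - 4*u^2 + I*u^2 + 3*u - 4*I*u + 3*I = (u - 3)*(u - 1)*(u + I)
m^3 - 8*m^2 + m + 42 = (m - 7)*(m - 3)*(m + 2)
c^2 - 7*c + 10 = (c - 5)*(c - 2)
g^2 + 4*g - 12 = (g - 2)*(g + 6)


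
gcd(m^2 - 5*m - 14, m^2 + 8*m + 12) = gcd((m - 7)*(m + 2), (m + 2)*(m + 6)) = m + 2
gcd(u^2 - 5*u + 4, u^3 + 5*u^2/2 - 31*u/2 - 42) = u - 4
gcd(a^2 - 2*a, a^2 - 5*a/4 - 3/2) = a - 2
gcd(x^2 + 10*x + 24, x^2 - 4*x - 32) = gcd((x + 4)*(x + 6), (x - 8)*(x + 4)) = x + 4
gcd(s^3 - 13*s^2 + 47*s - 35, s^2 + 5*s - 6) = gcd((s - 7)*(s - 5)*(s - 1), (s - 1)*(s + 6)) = s - 1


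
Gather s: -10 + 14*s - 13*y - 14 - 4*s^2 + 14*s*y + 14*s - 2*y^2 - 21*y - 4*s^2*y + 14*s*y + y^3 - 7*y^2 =s^2*(-4*y - 4) + s*(28*y + 28) + y^3 - 9*y^2 - 34*y - 24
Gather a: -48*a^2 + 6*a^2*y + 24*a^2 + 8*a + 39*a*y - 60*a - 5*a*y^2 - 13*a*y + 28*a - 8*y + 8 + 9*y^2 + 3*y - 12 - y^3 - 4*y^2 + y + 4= a^2*(6*y - 24) + a*(-5*y^2 + 26*y - 24) - y^3 + 5*y^2 - 4*y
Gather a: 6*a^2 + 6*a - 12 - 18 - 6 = 6*a^2 + 6*a - 36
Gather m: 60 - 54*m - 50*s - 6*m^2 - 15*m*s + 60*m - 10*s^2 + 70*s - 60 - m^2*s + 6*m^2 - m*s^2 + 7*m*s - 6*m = -m^2*s + m*(-s^2 - 8*s) - 10*s^2 + 20*s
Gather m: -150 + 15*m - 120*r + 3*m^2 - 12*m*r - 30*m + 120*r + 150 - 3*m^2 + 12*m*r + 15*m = 0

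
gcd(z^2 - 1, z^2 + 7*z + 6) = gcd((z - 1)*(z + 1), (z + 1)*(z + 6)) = z + 1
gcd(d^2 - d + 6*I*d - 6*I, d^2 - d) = d - 1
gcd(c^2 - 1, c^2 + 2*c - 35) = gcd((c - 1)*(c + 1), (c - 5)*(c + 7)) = 1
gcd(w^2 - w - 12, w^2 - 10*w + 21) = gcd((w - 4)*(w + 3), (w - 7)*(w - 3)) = 1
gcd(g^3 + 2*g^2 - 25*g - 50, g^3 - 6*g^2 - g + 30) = g^2 - 3*g - 10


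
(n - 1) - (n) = -1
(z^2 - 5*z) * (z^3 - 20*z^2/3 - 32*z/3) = z^5 - 35*z^4/3 + 68*z^3/3 + 160*z^2/3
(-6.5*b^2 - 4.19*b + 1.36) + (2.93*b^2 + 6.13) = -3.57*b^2 - 4.19*b + 7.49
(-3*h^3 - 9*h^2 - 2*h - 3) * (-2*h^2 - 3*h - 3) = 6*h^5 + 27*h^4 + 40*h^3 + 39*h^2 + 15*h + 9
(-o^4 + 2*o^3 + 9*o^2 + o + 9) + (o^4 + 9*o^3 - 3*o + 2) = 11*o^3 + 9*o^2 - 2*o + 11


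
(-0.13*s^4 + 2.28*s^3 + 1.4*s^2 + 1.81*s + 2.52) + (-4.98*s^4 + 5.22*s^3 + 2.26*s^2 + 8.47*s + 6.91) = -5.11*s^4 + 7.5*s^3 + 3.66*s^2 + 10.28*s + 9.43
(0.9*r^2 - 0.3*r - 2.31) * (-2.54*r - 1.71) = -2.286*r^3 - 0.777*r^2 + 6.3804*r + 3.9501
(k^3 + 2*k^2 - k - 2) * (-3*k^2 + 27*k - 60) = -3*k^5 + 21*k^4 - 3*k^3 - 141*k^2 + 6*k + 120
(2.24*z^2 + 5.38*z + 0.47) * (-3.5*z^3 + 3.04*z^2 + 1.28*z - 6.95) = -7.84*z^5 - 12.0204*z^4 + 17.5774*z^3 - 7.2528*z^2 - 36.7894*z - 3.2665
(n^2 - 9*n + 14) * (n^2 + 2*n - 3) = n^4 - 7*n^3 - 7*n^2 + 55*n - 42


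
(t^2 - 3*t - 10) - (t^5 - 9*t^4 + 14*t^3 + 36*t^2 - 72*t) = -t^5 + 9*t^4 - 14*t^3 - 35*t^2 + 69*t - 10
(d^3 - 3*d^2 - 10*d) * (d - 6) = d^4 - 9*d^3 + 8*d^2 + 60*d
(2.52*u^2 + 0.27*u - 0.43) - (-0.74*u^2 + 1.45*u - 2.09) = 3.26*u^2 - 1.18*u + 1.66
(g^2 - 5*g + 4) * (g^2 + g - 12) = g^4 - 4*g^3 - 13*g^2 + 64*g - 48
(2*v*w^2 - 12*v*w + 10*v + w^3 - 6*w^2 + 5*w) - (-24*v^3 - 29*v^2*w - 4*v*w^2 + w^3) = 24*v^3 + 29*v^2*w + 6*v*w^2 - 12*v*w + 10*v - 6*w^2 + 5*w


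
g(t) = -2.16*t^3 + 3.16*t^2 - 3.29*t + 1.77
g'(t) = -6.48*t^2 + 6.32*t - 3.29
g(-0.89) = 8.72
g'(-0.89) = -14.05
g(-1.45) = 19.77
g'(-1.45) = -26.08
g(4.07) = -104.90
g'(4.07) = -84.91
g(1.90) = -7.89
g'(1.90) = -14.67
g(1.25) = -1.62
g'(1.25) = -5.52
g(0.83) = -0.02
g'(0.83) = -2.51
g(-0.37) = 3.53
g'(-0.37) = -6.52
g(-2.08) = 41.72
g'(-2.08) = -44.47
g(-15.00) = 8052.12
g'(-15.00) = -1556.09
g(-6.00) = 601.83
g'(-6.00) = -274.49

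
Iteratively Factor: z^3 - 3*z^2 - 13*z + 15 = (z - 5)*(z^2 + 2*z - 3) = (z - 5)*(z + 3)*(z - 1)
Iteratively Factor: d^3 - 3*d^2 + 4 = (d - 2)*(d^2 - d - 2) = (d - 2)*(d + 1)*(d - 2)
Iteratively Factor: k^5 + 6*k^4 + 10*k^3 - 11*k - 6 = (k + 2)*(k^4 + 4*k^3 + 2*k^2 - 4*k - 3) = (k - 1)*(k + 2)*(k^3 + 5*k^2 + 7*k + 3) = (k - 1)*(k + 2)*(k + 3)*(k^2 + 2*k + 1) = (k - 1)*(k + 1)*(k + 2)*(k + 3)*(k + 1)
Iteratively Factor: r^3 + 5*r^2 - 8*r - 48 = (r - 3)*(r^2 + 8*r + 16) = (r - 3)*(r + 4)*(r + 4)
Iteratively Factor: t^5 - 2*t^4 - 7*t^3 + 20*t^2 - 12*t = (t - 2)*(t^4 - 7*t^2 + 6*t) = (t - 2)*(t - 1)*(t^3 + t^2 - 6*t) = (t - 2)^2*(t - 1)*(t^2 + 3*t) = t*(t - 2)^2*(t - 1)*(t + 3)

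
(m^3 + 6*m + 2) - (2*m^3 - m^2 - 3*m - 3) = -m^3 + m^2 + 9*m + 5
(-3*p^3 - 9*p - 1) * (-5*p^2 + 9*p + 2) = 15*p^5 - 27*p^4 + 39*p^3 - 76*p^2 - 27*p - 2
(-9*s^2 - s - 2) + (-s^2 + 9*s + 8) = -10*s^2 + 8*s + 6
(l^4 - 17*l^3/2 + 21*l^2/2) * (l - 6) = l^5 - 29*l^4/2 + 123*l^3/2 - 63*l^2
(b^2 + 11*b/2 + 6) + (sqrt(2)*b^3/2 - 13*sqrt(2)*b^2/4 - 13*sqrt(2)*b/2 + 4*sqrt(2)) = sqrt(2)*b^3/2 - 13*sqrt(2)*b^2/4 + b^2 - 13*sqrt(2)*b/2 + 11*b/2 + 4*sqrt(2) + 6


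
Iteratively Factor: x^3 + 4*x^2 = (x)*(x^2 + 4*x) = x^2*(x + 4)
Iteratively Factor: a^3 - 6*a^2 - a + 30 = (a - 5)*(a^2 - a - 6) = (a - 5)*(a - 3)*(a + 2)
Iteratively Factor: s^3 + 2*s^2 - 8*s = (s)*(s^2 + 2*s - 8) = s*(s + 4)*(s - 2)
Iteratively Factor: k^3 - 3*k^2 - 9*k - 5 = (k + 1)*(k^2 - 4*k - 5) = (k + 1)^2*(k - 5)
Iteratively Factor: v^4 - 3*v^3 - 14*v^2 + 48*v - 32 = (v - 2)*(v^3 - v^2 - 16*v + 16) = (v - 2)*(v + 4)*(v^2 - 5*v + 4) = (v - 2)*(v - 1)*(v + 4)*(v - 4)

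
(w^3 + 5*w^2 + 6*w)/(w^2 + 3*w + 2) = w*(w + 3)/(w + 1)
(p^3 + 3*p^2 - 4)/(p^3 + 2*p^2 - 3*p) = (p^2 + 4*p + 4)/(p*(p + 3))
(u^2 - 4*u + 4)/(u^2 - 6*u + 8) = (u - 2)/(u - 4)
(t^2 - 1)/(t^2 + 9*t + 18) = (t^2 - 1)/(t^2 + 9*t + 18)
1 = 1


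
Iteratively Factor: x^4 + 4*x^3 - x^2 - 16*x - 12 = (x - 2)*(x^3 + 6*x^2 + 11*x + 6) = (x - 2)*(x + 3)*(x^2 + 3*x + 2) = (x - 2)*(x + 2)*(x + 3)*(x + 1)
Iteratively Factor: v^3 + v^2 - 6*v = (v - 2)*(v^2 + 3*v) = v*(v - 2)*(v + 3)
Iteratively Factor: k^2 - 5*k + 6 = (k - 3)*(k - 2)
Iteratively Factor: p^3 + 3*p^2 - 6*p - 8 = (p + 4)*(p^2 - p - 2) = (p - 2)*(p + 4)*(p + 1)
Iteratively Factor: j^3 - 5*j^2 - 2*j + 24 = (j + 2)*(j^2 - 7*j + 12) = (j - 3)*(j + 2)*(j - 4)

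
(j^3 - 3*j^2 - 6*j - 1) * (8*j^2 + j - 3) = 8*j^5 - 23*j^4 - 54*j^3 - 5*j^2 + 17*j + 3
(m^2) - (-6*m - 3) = m^2 + 6*m + 3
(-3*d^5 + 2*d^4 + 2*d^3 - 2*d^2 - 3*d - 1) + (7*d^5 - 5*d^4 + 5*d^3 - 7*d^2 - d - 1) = 4*d^5 - 3*d^4 + 7*d^3 - 9*d^2 - 4*d - 2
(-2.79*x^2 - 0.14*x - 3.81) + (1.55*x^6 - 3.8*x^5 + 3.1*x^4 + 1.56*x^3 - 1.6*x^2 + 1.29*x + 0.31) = 1.55*x^6 - 3.8*x^5 + 3.1*x^4 + 1.56*x^3 - 4.39*x^2 + 1.15*x - 3.5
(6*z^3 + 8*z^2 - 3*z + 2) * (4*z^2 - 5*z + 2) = 24*z^5 + 2*z^4 - 40*z^3 + 39*z^2 - 16*z + 4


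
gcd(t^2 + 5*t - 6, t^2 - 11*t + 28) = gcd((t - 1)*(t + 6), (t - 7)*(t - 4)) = 1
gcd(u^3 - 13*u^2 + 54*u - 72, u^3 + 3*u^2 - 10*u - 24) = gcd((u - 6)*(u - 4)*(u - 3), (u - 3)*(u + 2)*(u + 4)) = u - 3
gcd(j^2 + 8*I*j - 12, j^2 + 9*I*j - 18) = j + 6*I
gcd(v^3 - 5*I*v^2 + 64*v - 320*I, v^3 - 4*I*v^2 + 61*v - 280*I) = v^2 + 3*I*v + 40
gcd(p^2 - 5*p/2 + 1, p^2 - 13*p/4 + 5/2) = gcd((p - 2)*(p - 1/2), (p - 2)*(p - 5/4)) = p - 2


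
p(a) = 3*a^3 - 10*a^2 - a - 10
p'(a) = 9*a^2 - 20*a - 1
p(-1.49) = -40.63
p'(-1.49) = 48.78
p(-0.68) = -14.89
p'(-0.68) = 16.76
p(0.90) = -16.81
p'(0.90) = -11.71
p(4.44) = 51.01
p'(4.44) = 87.62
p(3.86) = 9.68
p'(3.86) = 55.90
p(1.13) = -19.57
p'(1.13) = -12.11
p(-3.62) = -279.74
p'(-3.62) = 189.34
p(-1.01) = -22.28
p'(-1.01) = 28.38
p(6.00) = 272.00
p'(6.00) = 203.00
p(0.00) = -10.00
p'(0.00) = -1.00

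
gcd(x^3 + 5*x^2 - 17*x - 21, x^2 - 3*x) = x - 3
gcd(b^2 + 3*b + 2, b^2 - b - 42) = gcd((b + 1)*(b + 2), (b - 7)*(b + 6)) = 1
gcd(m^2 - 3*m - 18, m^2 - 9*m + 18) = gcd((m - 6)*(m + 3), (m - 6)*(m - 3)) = m - 6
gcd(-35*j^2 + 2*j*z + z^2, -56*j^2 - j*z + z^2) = 7*j + z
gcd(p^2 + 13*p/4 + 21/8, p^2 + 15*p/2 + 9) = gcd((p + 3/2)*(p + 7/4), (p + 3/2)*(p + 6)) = p + 3/2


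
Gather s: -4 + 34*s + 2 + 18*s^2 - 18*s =18*s^2 + 16*s - 2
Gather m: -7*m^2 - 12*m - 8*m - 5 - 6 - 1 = -7*m^2 - 20*m - 12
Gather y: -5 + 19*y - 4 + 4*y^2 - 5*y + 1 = 4*y^2 + 14*y - 8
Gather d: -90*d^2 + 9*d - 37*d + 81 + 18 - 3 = -90*d^2 - 28*d + 96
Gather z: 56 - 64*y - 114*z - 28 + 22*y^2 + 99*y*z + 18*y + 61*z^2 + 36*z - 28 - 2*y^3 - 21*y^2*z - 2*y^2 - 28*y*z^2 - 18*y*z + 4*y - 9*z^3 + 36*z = -2*y^3 + 20*y^2 - 42*y - 9*z^3 + z^2*(61 - 28*y) + z*(-21*y^2 + 81*y - 42)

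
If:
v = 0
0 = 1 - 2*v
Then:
No Solution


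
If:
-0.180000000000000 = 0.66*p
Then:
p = -0.27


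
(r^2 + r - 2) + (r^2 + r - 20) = 2*r^2 + 2*r - 22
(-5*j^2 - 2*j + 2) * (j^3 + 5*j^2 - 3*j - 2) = -5*j^5 - 27*j^4 + 7*j^3 + 26*j^2 - 2*j - 4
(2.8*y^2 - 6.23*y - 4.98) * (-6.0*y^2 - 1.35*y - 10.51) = -16.8*y^4 + 33.6*y^3 + 8.86250000000001*y^2 + 72.2003*y + 52.3398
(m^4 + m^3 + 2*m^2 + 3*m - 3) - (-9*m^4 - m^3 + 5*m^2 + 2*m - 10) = 10*m^4 + 2*m^3 - 3*m^2 + m + 7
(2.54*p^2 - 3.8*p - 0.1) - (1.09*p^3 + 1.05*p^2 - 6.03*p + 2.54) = -1.09*p^3 + 1.49*p^2 + 2.23*p - 2.64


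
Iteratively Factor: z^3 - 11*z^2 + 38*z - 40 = (z - 5)*(z^2 - 6*z + 8) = (z - 5)*(z - 4)*(z - 2)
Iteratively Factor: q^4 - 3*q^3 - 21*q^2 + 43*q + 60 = (q - 3)*(q^3 - 21*q - 20) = (q - 3)*(q + 4)*(q^2 - 4*q - 5) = (q - 5)*(q - 3)*(q + 4)*(q + 1)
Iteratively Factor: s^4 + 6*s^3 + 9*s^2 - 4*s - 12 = (s - 1)*(s^3 + 7*s^2 + 16*s + 12) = (s - 1)*(s + 2)*(s^2 + 5*s + 6) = (s - 1)*(s + 2)^2*(s + 3)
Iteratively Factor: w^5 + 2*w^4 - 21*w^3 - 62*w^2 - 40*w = (w + 1)*(w^4 + w^3 - 22*w^2 - 40*w) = (w + 1)*(w + 2)*(w^3 - w^2 - 20*w) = (w + 1)*(w + 2)*(w + 4)*(w^2 - 5*w) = w*(w + 1)*(w + 2)*(w + 4)*(w - 5)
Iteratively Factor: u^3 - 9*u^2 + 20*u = (u - 4)*(u^2 - 5*u) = (u - 5)*(u - 4)*(u)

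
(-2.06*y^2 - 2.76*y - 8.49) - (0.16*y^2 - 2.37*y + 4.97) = -2.22*y^2 - 0.39*y - 13.46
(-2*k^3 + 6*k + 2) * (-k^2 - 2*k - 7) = 2*k^5 + 4*k^4 + 8*k^3 - 14*k^2 - 46*k - 14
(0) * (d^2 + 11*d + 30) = 0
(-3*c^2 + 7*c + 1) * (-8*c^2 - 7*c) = 24*c^4 - 35*c^3 - 57*c^2 - 7*c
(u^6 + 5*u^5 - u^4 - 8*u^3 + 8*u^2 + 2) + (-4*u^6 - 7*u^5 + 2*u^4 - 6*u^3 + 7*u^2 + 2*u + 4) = -3*u^6 - 2*u^5 + u^4 - 14*u^3 + 15*u^2 + 2*u + 6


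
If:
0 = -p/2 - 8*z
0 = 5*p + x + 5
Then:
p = -16*z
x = 80*z - 5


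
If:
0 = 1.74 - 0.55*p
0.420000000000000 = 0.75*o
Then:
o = 0.56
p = 3.16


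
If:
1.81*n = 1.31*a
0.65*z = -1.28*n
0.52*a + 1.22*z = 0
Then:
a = 0.00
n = 0.00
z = 0.00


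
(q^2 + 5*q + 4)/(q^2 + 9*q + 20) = (q + 1)/(q + 5)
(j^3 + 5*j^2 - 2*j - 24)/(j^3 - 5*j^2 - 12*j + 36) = (j + 4)/(j - 6)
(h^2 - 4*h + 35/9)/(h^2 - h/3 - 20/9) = (3*h - 7)/(3*h + 4)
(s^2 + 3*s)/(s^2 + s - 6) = s/(s - 2)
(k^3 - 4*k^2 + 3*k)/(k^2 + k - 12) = k*(k - 1)/(k + 4)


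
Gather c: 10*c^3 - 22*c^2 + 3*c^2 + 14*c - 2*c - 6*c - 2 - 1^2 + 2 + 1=10*c^3 - 19*c^2 + 6*c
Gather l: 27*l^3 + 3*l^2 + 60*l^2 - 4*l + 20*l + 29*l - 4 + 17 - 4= 27*l^3 + 63*l^2 + 45*l + 9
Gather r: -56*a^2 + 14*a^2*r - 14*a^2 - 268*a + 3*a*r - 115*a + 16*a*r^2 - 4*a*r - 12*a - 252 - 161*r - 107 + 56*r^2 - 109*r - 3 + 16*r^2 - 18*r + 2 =-70*a^2 - 395*a + r^2*(16*a + 72) + r*(14*a^2 - a - 288) - 360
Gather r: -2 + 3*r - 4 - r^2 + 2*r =-r^2 + 5*r - 6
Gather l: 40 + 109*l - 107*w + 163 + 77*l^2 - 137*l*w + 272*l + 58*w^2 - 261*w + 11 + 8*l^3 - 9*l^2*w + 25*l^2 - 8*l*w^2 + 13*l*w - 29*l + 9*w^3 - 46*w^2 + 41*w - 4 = 8*l^3 + l^2*(102 - 9*w) + l*(-8*w^2 - 124*w + 352) + 9*w^3 + 12*w^2 - 327*w + 210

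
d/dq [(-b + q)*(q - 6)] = -b + 2*q - 6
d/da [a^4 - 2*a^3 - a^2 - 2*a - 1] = 4*a^3 - 6*a^2 - 2*a - 2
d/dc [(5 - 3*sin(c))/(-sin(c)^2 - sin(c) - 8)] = (-3*sin(c)^2 + 10*sin(c) + 29)*cos(c)/(sin(c)^2 + sin(c) + 8)^2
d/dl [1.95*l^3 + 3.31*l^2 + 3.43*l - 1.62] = 5.85*l^2 + 6.62*l + 3.43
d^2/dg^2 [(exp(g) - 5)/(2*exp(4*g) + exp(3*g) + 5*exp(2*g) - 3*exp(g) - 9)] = (36*exp(8*g) - 298*exp(7*g) - 206*exp(6*g) - 576*exp(5*g) + 128*exp(4*g) - 1778*exp(3*g) + 90*exp(2*g) - 972*exp(g) + 216)*exp(g)/(8*exp(12*g) + 12*exp(11*g) + 66*exp(10*g) + 25*exp(9*g) + 21*exp(8*g) - 222*exp(7*g) - 478*exp(6*g) - 144*exp(5*g) + 108*exp(4*g) + 1026*exp(3*g) + 972*exp(2*g) - 729*exp(g) - 729)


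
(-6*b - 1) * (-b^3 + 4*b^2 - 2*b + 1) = 6*b^4 - 23*b^3 + 8*b^2 - 4*b - 1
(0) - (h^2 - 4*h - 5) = -h^2 + 4*h + 5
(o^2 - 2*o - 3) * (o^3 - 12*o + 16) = o^5 - 2*o^4 - 15*o^3 + 40*o^2 + 4*o - 48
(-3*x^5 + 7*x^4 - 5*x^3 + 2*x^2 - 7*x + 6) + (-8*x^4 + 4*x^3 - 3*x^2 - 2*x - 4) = -3*x^5 - x^4 - x^3 - x^2 - 9*x + 2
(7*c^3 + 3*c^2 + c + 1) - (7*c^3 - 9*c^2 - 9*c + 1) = 12*c^2 + 10*c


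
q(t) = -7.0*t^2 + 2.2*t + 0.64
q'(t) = 2.2 - 14.0*t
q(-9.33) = -629.23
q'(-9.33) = 132.82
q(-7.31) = -389.49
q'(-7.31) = 104.54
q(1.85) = -19.25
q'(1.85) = -23.70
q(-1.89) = -28.52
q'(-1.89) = 28.66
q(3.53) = -78.82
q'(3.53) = -47.22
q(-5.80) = -247.60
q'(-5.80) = 83.40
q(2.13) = -26.43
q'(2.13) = -27.62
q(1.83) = -18.78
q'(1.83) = -23.42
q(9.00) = -546.56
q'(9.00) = -123.80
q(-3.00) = -68.96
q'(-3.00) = 44.20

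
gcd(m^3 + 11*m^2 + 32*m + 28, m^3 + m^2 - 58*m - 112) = m^2 + 9*m + 14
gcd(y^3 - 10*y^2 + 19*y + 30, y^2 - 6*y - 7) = y + 1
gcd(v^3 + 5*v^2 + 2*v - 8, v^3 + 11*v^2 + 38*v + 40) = v^2 + 6*v + 8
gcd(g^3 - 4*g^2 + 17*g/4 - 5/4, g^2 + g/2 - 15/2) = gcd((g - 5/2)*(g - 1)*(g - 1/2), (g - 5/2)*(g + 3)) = g - 5/2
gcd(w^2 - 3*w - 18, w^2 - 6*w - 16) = 1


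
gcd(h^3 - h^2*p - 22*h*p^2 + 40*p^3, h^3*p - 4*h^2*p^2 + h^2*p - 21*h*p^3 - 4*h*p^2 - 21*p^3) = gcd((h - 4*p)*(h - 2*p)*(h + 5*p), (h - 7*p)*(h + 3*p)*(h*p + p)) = 1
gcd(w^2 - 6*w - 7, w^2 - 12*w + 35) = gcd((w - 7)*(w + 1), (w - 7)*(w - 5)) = w - 7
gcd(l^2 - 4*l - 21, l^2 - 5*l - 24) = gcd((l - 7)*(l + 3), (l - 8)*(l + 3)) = l + 3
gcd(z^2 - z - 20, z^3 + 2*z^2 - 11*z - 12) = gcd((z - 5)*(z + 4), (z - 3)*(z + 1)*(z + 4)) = z + 4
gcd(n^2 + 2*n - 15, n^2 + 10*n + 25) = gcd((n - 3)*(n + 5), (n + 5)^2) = n + 5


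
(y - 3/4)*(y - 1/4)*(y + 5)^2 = y^4 + 9*y^3 + 243*y^2/16 - 185*y/8 + 75/16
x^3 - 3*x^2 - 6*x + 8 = (x - 4)*(x - 1)*(x + 2)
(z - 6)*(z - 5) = z^2 - 11*z + 30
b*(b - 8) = b^2 - 8*b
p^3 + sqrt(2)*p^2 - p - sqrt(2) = (p - 1)*(p + 1)*(p + sqrt(2))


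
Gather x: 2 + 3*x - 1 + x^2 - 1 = x^2 + 3*x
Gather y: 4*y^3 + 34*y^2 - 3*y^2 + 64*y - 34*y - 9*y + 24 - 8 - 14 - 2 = 4*y^3 + 31*y^2 + 21*y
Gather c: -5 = -5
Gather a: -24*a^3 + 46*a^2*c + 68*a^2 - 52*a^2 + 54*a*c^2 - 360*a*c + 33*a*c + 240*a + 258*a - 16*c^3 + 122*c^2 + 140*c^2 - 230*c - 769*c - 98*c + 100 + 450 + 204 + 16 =-24*a^3 + a^2*(46*c + 16) + a*(54*c^2 - 327*c + 498) - 16*c^3 + 262*c^2 - 1097*c + 770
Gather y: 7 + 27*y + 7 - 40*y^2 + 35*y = -40*y^2 + 62*y + 14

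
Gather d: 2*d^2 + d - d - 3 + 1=2*d^2 - 2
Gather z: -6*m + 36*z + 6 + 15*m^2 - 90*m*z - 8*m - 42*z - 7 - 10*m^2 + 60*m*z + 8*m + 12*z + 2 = 5*m^2 - 6*m + z*(6 - 30*m) + 1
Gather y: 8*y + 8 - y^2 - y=-y^2 + 7*y + 8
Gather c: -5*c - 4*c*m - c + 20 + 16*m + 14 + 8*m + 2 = c*(-4*m - 6) + 24*m + 36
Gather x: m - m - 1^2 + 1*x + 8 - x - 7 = 0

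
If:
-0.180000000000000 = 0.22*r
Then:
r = -0.82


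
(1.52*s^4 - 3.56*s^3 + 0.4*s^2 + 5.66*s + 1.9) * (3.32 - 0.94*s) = -1.4288*s^5 + 8.3928*s^4 - 12.1952*s^3 - 3.9924*s^2 + 17.0052*s + 6.308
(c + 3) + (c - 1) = 2*c + 2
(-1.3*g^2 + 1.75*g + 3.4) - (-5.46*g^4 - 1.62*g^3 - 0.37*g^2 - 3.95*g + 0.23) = 5.46*g^4 + 1.62*g^3 - 0.93*g^2 + 5.7*g + 3.17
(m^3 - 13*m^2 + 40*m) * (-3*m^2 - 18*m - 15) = -3*m^5 + 21*m^4 + 99*m^3 - 525*m^2 - 600*m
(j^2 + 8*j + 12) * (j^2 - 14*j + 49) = j^4 - 6*j^3 - 51*j^2 + 224*j + 588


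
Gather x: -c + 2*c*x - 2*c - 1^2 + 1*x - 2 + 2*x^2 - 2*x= -3*c + 2*x^2 + x*(2*c - 1) - 3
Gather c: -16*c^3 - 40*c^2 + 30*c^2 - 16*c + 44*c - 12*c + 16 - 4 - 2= -16*c^3 - 10*c^2 + 16*c + 10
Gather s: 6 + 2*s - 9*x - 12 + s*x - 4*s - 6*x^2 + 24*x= s*(x - 2) - 6*x^2 + 15*x - 6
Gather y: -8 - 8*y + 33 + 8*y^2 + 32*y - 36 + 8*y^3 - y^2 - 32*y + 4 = 8*y^3 + 7*y^2 - 8*y - 7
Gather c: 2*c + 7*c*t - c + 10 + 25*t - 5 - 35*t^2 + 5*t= c*(7*t + 1) - 35*t^2 + 30*t + 5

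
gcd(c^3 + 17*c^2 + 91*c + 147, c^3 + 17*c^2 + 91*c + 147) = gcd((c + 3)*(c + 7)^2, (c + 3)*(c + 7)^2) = c^3 + 17*c^2 + 91*c + 147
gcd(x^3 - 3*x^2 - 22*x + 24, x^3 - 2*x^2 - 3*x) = 1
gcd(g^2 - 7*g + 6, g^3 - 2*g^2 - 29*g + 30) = g^2 - 7*g + 6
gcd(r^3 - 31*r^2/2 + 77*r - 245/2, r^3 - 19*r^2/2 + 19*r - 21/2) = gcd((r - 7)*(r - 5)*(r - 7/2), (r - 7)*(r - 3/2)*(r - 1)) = r - 7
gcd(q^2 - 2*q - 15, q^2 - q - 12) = q + 3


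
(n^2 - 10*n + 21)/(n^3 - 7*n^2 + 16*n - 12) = (n - 7)/(n^2 - 4*n + 4)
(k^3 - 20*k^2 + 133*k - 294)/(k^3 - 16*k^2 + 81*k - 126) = (k - 7)/(k - 3)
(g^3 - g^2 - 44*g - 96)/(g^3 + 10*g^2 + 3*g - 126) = (g^3 - g^2 - 44*g - 96)/(g^3 + 10*g^2 + 3*g - 126)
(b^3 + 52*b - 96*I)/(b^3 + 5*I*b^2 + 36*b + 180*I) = (b^2 + 6*I*b + 16)/(b^2 + 11*I*b - 30)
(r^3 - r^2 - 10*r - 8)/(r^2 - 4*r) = r + 3 + 2/r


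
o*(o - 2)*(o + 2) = o^3 - 4*o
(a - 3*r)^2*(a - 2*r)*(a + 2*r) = a^4 - 6*a^3*r + 5*a^2*r^2 + 24*a*r^3 - 36*r^4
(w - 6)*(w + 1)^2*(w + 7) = w^4 + 3*w^3 - 39*w^2 - 83*w - 42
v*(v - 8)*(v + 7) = v^3 - v^2 - 56*v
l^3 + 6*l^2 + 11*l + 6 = (l + 1)*(l + 2)*(l + 3)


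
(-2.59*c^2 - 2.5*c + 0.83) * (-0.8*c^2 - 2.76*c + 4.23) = 2.072*c^4 + 9.1484*c^3 - 4.7197*c^2 - 12.8658*c + 3.5109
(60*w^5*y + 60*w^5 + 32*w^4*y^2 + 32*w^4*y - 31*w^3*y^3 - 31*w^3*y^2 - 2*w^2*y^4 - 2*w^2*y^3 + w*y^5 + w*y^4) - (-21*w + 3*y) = 60*w^5*y + 60*w^5 + 32*w^4*y^2 + 32*w^4*y - 31*w^3*y^3 - 31*w^3*y^2 - 2*w^2*y^4 - 2*w^2*y^3 + w*y^5 + w*y^4 + 21*w - 3*y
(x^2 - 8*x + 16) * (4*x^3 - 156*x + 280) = 4*x^5 - 32*x^4 - 92*x^3 + 1528*x^2 - 4736*x + 4480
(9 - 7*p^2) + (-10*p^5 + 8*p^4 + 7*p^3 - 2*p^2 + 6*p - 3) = -10*p^5 + 8*p^4 + 7*p^3 - 9*p^2 + 6*p + 6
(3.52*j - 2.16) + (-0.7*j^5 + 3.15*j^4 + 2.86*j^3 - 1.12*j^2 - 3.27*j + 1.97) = -0.7*j^5 + 3.15*j^4 + 2.86*j^3 - 1.12*j^2 + 0.25*j - 0.19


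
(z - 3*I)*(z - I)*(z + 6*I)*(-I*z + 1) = -I*z^4 + 3*z^3 - 19*I*z^2 + 3*z - 18*I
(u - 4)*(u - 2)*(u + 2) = u^3 - 4*u^2 - 4*u + 16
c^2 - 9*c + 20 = (c - 5)*(c - 4)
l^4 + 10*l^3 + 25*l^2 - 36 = (l - 1)*(l + 2)*(l + 3)*(l + 6)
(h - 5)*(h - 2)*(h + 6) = h^3 - h^2 - 32*h + 60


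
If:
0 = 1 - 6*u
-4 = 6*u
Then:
No Solution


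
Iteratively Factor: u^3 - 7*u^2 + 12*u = (u - 4)*(u^2 - 3*u) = (u - 4)*(u - 3)*(u)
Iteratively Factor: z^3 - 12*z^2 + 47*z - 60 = (z - 3)*(z^2 - 9*z + 20) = (z - 4)*(z - 3)*(z - 5)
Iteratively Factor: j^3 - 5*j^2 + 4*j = (j - 1)*(j^2 - 4*j) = j*(j - 1)*(j - 4)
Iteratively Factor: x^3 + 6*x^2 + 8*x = (x)*(x^2 + 6*x + 8) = x*(x + 4)*(x + 2)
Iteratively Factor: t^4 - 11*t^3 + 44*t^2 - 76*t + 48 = (t - 3)*(t^3 - 8*t^2 + 20*t - 16) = (t - 3)*(t - 2)*(t^2 - 6*t + 8) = (t - 3)*(t - 2)^2*(t - 4)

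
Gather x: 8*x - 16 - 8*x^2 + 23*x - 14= -8*x^2 + 31*x - 30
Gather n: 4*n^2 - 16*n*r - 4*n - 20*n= 4*n^2 + n*(-16*r - 24)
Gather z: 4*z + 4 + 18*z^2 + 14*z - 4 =18*z^2 + 18*z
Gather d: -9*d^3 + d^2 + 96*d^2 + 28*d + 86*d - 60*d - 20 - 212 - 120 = -9*d^3 + 97*d^2 + 54*d - 352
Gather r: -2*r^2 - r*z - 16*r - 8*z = -2*r^2 + r*(-z - 16) - 8*z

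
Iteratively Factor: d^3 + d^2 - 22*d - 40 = (d - 5)*(d^2 + 6*d + 8) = (d - 5)*(d + 4)*(d + 2)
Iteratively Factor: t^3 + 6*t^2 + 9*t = (t + 3)*(t^2 + 3*t) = (t + 3)^2*(t)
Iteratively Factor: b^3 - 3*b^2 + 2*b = (b - 1)*(b^2 - 2*b) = b*(b - 1)*(b - 2)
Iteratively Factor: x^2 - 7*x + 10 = (x - 2)*(x - 5)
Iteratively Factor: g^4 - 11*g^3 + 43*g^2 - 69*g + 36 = (g - 3)*(g^3 - 8*g^2 + 19*g - 12) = (g - 4)*(g - 3)*(g^2 - 4*g + 3) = (g - 4)*(g - 3)*(g - 1)*(g - 3)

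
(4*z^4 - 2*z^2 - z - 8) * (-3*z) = -12*z^5 + 6*z^3 + 3*z^2 + 24*z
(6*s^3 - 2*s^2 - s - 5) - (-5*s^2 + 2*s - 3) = 6*s^3 + 3*s^2 - 3*s - 2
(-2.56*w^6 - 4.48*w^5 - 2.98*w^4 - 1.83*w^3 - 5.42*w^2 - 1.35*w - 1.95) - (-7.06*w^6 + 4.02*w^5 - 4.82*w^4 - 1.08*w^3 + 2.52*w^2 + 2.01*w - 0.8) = 4.5*w^6 - 8.5*w^5 + 1.84*w^4 - 0.75*w^3 - 7.94*w^2 - 3.36*w - 1.15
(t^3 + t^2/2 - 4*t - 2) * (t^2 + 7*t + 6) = t^5 + 15*t^4/2 + 11*t^3/2 - 27*t^2 - 38*t - 12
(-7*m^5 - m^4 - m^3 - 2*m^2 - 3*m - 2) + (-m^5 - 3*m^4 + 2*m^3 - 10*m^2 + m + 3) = -8*m^5 - 4*m^4 + m^3 - 12*m^2 - 2*m + 1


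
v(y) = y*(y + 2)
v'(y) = 2*y + 2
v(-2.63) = 1.66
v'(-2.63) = -3.26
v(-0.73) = -0.93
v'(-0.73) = 0.54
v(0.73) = 1.99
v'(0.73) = 3.46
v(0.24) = 0.54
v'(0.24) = 2.48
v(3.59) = 20.07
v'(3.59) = 9.18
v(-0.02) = -0.04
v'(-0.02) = 1.96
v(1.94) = 7.64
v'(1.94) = 5.88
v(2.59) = 11.89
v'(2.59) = 7.18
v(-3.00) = 3.00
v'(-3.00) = -4.00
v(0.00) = 0.00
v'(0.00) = 2.00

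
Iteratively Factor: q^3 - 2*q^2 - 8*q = (q + 2)*(q^2 - 4*q) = (q - 4)*(q + 2)*(q)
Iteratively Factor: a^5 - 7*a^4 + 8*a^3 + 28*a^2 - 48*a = (a - 2)*(a^4 - 5*a^3 - 2*a^2 + 24*a) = (a - 4)*(a - 2)*(a^3 - a^2 - 6*a) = a*(a - 4)*(a - 2)*(a^2 - a - 6) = a*(a - 4)*(a - 2)*(a + 2)*(a - 3)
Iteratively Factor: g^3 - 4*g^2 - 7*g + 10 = (g - 1)*(g^2 - 3*g - 10) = (g - 5)*(g - 1)*(g + 2)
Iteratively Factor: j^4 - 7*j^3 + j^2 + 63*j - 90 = (j + 3)*(j^3 - 10*j^2 + 31*j - 30) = (j - 5)*(j + 3)*(j^2 - 5*j + 6) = (j - 5)*(j - 2)*(j + 3)*(j - 3)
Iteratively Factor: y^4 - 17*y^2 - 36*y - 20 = (y + 2)*(y^3 - 2*y^2 - 13*y - 10) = (y - 5)*(y + 2)*(y^2 + 3*y + 2) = (y - 5)*(y + 1)*(y + 2)*(y + 2)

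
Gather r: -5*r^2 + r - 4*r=-5*r^2 - 3*r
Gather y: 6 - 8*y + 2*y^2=2*y^2 - 8*y + 6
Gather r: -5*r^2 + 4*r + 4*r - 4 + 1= -5*r^2 + 8*r - 3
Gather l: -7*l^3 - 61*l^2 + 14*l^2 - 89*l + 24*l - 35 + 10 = -7*l^3 - 47*l^2 - 65*l - 25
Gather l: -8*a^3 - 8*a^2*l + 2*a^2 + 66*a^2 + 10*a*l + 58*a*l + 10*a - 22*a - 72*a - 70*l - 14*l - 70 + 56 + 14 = -8*a^3 + 68*a^2 - 84*a + l*(-8*a^2 + 68*a - 84)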